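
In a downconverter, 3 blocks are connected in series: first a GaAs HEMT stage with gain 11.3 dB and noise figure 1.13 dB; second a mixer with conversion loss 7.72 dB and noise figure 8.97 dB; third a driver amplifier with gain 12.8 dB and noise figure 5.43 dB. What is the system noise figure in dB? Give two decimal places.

Convert to linear (a loss of L dB is a gain of −L dB): F_i = 10^(NF_i/10), G_i = 10^(G_i,dB/10)
  Stage 1: F_1 = 10^(1.13/10) = 1.297, G_1 = 10^(11.3/10) = 13.49
  Stage 2: F_2 = 10^(8.97/10) = 7.889, G_2 = 10^(−7.72/10) = 0.1690
  Stage 3: F_3 = 10^(5.43/10) = 3.491, G_3 = 10^(12.8/10) = 19.05
Friis cascade:
  F = 1.297 + (7.889 − 1)/13.49 + (3.491 − 1)/2.280 = 2.900
NF = 10 log₁₀(2.900) = 4.62 dB

4.62 dB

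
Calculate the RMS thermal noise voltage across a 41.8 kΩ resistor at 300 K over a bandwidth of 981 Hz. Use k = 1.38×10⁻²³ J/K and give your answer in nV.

824 nV

V_n = √(4kTRB)
4kTRB = 4 × 1.38×10⁻²³ × 300 × 4.18×10⁴ × 9.81×10² = 6.79×10⁻¹³ V²
V_n = √(6.79×10⁻¹³) = 8.24×10⁻⁷ V = 824 nV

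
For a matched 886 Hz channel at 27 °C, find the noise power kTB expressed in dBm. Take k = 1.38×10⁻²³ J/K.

−144.4 dBm

T = 27 °C + 273.15 = 300.15 K
P_n = kTB = 1.38×10⁻²³ × 300.15 × 8.86×10² = 3.67×10⁻¹⁸ W
In dBm: 10 log₁₀(3.67×10⁻¹⁸ / 10⁻³) = −144.4 dBm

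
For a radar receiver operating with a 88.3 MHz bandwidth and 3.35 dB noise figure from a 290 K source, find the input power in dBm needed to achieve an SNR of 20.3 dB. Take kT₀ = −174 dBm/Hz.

−70.9 dBm

Sensitivity = −174 + 10 log₁₀(B) + NF + SNR_min
= −174 + 79.46 + 3.35 + 20.3
= −70.89 dBm → −70.9 dBm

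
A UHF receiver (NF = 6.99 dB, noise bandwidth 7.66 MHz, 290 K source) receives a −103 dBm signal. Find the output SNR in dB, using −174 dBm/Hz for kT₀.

Noise floor: N = −174 + 10 log₁₀(B) + NF
10 log₁₀(7.66×10⁶) = 68.84 dB
N = −174 + 68.84 + 6.99 = −98.17 dBm
SNR = P_sig − N = −103 − (−98.17) = −4.83 dB → −4.8 dB

−4.8 dB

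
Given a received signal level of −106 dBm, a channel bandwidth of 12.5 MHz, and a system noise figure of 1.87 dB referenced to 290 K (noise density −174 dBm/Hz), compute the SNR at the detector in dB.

−4.8 dB

Noise floor: N = −174 + 10 log₁₀(B) + NF
10 log₁₀(1.25×10⁷) = 70.97 dB
N = −174 + 70.97 + 1.87 = −101.16 dBm
SNR = P_sig − N = −106 − (−101.16) = −4.84 dB → −4.8 dB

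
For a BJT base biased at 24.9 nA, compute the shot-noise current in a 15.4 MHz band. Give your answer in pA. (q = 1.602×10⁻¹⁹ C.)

I_n = √(2qI·B)
2qI·B = 2 × 1.602×10⁻¹⁹ × 2.49×10⁻⁸ × 1.54×10⁷ = 1.23×10⁻¹⁹ A²
I_n = √(1.23×10⁻¹⁹) = 3.51×10⁻¹⁰ A = 351 pA

351 pA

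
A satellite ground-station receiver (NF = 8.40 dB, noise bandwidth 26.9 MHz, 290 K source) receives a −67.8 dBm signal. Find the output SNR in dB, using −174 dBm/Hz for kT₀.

Noise floor: N = −174 + 10 log₁₀(B) + NF
10 log₁₀(2.69×10⁷) = 74.3 dB
N = −174 + 74.3 + 8.40 = −91.30 dBm
SNR = P_sig − N = −67.8 − (−91.30) = 23.50 dB → 23.5 dB

23.5 dB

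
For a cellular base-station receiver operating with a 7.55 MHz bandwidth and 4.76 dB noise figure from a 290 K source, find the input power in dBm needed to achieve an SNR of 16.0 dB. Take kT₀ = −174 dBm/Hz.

Sensitivity = −174 + 10 log₁₀(B) + NF + SNR_min
= −174 + 68.78 + 4.76 + 16.0
= −84.46 dBm → −84.5 dBm

−84.5 dBm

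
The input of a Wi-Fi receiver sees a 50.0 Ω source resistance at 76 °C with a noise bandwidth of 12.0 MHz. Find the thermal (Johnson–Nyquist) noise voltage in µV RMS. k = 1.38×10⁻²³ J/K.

3.40 µV

T = 76 °C + 273.15 = 349.15 K
V_n = √(4kTRB)
4kTRB = 4 × 1.38×10⁻²³ × 349.15 × 5.00×10¹ × 1.20×10⁷ = 1.16×10⁻¹¹ V²
V_n = √(1.16×10⁻¹¹) = 3.40×10⁻⁶ V = 3.40 µV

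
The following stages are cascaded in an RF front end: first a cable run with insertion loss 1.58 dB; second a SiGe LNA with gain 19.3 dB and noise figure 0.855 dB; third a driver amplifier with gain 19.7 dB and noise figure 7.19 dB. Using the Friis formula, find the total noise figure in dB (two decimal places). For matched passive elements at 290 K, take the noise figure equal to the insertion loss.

2.61 dB

Convert to linear (a loss of L dB is a gain of −L dB): F_i = 10^(NF_i/10), G_i = 10^(G_i,dB/10)
  Stage 1: F_1 = 10^(1.58/10) = 1.439, G_1 = 10^(−1.58/10) = 0.6950
  Stage 2: F_2 = 10^(0.855/10) = 1.218, G_2 = 10^(19.3/10) = 85.11
  Stage 3: F_3 = 10^(7.19/10) = 5.236, G_3 = 10^(19.7/10) = 93.33
Friis cascade:
  F = 1.439 + (1.218 − 1)/0.6950 + (5.236 − 1)/59.16 = 1.823
NF = 10 log₁₀(1.823) = 2.61 dB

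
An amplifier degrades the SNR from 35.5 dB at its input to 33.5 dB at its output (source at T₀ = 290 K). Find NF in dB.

2.0 dB

NF (dB) = SNR_in(dB) − SNR_out(dB) when the source is at T₀
NF = 35.5 − 33.5 = 2.0 dB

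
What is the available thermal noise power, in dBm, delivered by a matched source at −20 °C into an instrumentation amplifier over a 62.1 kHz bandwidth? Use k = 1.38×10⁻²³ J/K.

T = −20 °C + 273.15 = 253.15 K
P_n = kTB = 1.38×10⁻²³ × 253.15 × 6.21×10⁴ = 2.17×10⁻¹⁶ W
In dBm: 10 log₁₀(2.17×10⁻¹⁶ / 10⁻³) = −126.6 dBm

−126.6 dBm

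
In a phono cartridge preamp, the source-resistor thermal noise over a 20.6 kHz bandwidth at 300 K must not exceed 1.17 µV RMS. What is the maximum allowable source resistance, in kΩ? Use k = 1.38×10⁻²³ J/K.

4.01 kΩ

Johnson–Nyquist: V_n = √(4kTRB) ⇒ R = V_n² / (4kTB)
4kTB = 4 × 1.38×10⁻²³ × 300 × 2.06×10⁴ = 3.41×10⁻¹⁶
R = (1.17×10⁻⁶)² / 3.41×10⁻¹⁶ = 4.01×10³ Ω = 4.01 kΩ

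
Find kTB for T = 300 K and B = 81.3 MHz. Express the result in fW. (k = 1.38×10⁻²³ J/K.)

337 fW

P_n = kTB = 1.38×10⁻²³ × 300 × 8.13×10⁷ = 3.37×10⁻¹³ W = 337 fW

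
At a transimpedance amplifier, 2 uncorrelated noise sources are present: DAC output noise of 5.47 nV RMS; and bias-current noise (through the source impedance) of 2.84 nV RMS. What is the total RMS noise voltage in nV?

6.16 nV

Uncorrelated sources add in power (mean-square): V_tot = √(ΣV_i²)
V_tot = √[(5.47×10⁻⁹)² + (2.84×10⁻⁹)²] = 6.16×10⁻⁹ V = 6.16 nV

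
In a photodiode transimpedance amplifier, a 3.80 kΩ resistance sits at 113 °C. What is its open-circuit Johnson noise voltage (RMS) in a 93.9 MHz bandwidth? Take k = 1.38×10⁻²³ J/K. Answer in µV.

T = 113 °C + 273.15 = 386.15 K
V_n = √(4kTRB)
4kTRB = 4 × 1.38×10⁻²³ × 386.15 × 3.80×10³ × 9.39×10⁷ = 7.61×10⁻⁹ V²
V_n = √(7.61×10⁻⁹) = 8.72×10⁻⁵ V = 87.2 µV

87.2 µV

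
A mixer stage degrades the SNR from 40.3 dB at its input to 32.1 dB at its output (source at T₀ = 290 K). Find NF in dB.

NF (dB) = SNR_in(dB) − SNR_out(dB) when the source is at T₀
NF = 40.3 − 32.1 = 8.2 dB

8.2 dB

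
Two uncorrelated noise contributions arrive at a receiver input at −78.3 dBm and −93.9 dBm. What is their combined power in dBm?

Convert to linear, add, convert back:
P₁ = 1.48×10⁻¹¹ W, P₂ = 4.07×10⁻¹³ W
P_tot = 1.52×10⁻¹¹ W → 10 log₁₀(P_tot / 10⁻³) = −78.2 dBm

−78.2 dBm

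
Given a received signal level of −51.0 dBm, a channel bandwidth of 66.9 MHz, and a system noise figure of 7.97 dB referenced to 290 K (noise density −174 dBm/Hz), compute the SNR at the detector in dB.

36.8 dB

Noise floor: N = −174 + 10 log₁₀(B) + NF
10 log₁₀(6.69×10⁷) = 78.25 dB
N = −174 + 78.25 + 7.97 = −87.78 dBm
SNR = P_sig − N = −51.0 − (−87.78) = 36.78 dB → 36.8 dB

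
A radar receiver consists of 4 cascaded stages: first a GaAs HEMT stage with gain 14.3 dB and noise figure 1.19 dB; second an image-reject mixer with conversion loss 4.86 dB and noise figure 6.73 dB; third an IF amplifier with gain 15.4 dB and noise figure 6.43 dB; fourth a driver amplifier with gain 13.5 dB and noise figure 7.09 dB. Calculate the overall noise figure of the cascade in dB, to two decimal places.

Convert to linear (a loss of L dB is a gain of −L dB): F_i = 10^(NF_i/10), G_i = 10^(G_i,dB/10)
  Stage 1: F_1 = 10^(1.19/10) = 1.315, G_1 = 10^(14.3/10) = 26.92
  Stage 2: F_2 = 10^(6.73/10) = 4.710, G_2 = 10^(−4.86/10) = 0.3266
  Stage 3: F_3 = 10^(6.43/10) = 4.395, G_3 = 10^(15.4/10) = 34.67
  Stage 4: F_4 = 10^(7.09/10) = 5.117, G_4 = 10^(13.5/10) = 22.39
Friis cascade:
  F = 1.315 + (4.710 − 1)/26.92 + (4.395 − 1)/8.790 + (5.117 − 1)/304.8 = 1.853
NF = 10 log₁₀(1.853) = 2.68 dB

2.68 dB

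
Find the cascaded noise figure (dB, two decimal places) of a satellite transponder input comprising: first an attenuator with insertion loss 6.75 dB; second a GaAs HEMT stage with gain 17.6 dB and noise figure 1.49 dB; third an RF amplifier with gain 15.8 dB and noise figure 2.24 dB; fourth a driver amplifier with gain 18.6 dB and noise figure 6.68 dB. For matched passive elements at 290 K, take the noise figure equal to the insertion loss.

8.28 dB

Convert to linear (a loss of L dB is a gain of −L dB): F_i = 10^(NF_i/10), G_i = 10^(G_i,dB/10)
  Stage 1: F_1 = 10^(6.75/10) = 4.732, G_1 = 10^(−6.75/10) = 0.2113
  Stage 2: F_2 = 10^(1.49/10) = 1.409, G_2 = 10^(17.6/10) = 57.54
  Stage 3: F_3 = 10^(2.24/10) = 1.675, G_3 = 10^(15.8/10) = 38.02
  Stage 4: F_4 = 10^(6.68/10) = 4.656, G_4 = 10^(18.6/10) = 72.44
Friis cascade:
  F = 4.732 + (1.409 − 1)/0.2113 + (1.675 − 1)/12.16 + (4.656 − 1)/462.4 = 6.731
NF = 10 log₁₀(6.731) = 8.28 dB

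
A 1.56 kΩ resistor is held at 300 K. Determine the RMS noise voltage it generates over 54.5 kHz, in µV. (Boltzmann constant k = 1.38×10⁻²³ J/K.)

1.19 µV

V_n = √(4kTRB)
4kTRB = 4 × 1.38×10⁻²³ × 300 × 1.56×10³ × 5.45×10⁴ = 1.41×10⁻¹² V²
V_n = √(1.41×10⁻¹²) = 1.19×10⁻⁶ V = 1.19 µV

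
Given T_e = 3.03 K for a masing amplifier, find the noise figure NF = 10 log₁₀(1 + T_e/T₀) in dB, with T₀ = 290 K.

0.045 dB

F = 1 + T_e/T₀ = 1 + 3.03/290 = 1.01045
NF = 10 log₁₀(1.01045) = 0.045 dB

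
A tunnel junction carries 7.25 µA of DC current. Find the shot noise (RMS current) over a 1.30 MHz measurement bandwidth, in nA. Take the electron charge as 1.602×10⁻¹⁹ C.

1.74 nA

I_n = √(2qI·B)
2qI·B = 2 × 1.602×10⁻¹⁹ × 7.25×10⁻⁶ × 1.30×10⁶ = 3.02×10⁻¹⁸ A²
I_n = √(3.02×10⁻¹⁸) = 1.74×10⁻⁹ A = 1.74 nA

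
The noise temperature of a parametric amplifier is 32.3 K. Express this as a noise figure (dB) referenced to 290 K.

F = 1 + T_e/T₀ = 1 + 32.3/290 = 1.11138
NF = 10 log₁₀(1.11138) = 0.459 dB

0.459 dB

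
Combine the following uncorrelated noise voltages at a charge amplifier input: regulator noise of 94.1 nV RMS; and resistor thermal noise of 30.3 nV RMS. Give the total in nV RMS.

98.9 nV

Uncorrelated sources add in power (mean-square): V_tot = √(ΣV_i²)
V_tot = √[(9.41×10⁻⁸)² + (3.03×10⁻⁸)²] = 9.89×10⁻⁸ V = 98.9 nV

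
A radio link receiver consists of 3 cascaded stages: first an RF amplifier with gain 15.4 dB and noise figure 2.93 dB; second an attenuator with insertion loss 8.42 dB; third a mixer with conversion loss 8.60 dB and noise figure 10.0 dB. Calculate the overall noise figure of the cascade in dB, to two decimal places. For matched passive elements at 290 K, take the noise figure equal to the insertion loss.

Convert to linear (a loss of L dB is a gain of −L dB): F_i = 10^(NF_i/10), G_i = 10^(G_i,dB/10)
  Stage 1: F_1 = 10^(2.93/10) = 1.963, G_1 = 10^(15.4/10) = 34.67
  Stage 2: F_2 = 10^(8.42/10) = 6.950, G_2 = 10^(−8.42/10) = 0.1439
  Stage 3: F_3 = 10^(10.0/10) = 10.00, G_3 = 10^(−8.60/10) = 0.1380
Friis cascade:
  F = 1.963 + (6.950 − 1)/34.67 + (10.00 − 1)/4.989 = 3.939
NF = 10 log₁₀(3.939) = 5.95 dB

5.95 dB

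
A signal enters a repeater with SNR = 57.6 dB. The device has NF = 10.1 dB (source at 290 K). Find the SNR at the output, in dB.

By definition F = SNR_in/SNR_out, so in dB: SNR_out = SNR_in − NF
SNR_out = 57.6 − 10.1 = 47.5 dB

47.5 dB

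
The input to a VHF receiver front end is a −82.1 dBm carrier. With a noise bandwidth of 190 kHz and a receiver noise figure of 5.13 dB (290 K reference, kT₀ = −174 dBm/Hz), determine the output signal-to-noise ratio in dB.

Noise floor: N = −174 + 10 log₁₀(B) + NF
10 log₁₀(1.90×10⁵) = 52.79 dB
N = −174 + 52.79 + 5.13 = −116.08 dBm
SNR = P_sig − N = −82.1 − (−116.08) = 33.98 dB → 34.0 dB

34.0 dB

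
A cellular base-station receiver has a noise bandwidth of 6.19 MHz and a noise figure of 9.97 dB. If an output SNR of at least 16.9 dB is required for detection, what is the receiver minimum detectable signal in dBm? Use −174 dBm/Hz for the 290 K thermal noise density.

−79.2 dBm

Sensitivity = −174 + 10 log₁₀(B) + NF + SNR_min
= −174 + 67.92 + 9.97 + 16.9
= −79.21 dBm → −79.2 dBm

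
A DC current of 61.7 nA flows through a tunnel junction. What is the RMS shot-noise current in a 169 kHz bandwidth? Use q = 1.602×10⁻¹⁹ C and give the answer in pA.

I_n = √(2qI·B)
2qI·B = 2 × 1.602×10⁻¹⁹ × 6.17×10⁻⁸ × 1.69×10⁵ = 3.34×10⁻²¹ A²
I_n = √(3.34×10⁻²¹) = 5.78×10⁻¹¹ A = 57.8 pA

57.8 pA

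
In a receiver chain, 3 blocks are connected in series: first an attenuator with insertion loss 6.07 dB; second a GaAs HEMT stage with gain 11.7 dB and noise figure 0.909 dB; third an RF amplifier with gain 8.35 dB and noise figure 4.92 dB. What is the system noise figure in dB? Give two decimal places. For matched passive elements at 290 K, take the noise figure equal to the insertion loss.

Convert to linear (a loss of L dB is a gain of −L dB): F_i = 10^(NF_i/10), G_i = 10^(G_i,dB/10)
  Stage 1: F_1 = 10^(6.07/10) = 4.046, G_1 = 10^(−6.07/10) = 0.2472
  Stage 2: F_2 = 10^(0.909/10) = 1.233, G_2 = 10^(11.7/10) = 14.79
  Stage 3: F_3 = 10^(4.92/10) = 3.105, G_3 = 10^(8.35/10) = 6.839
Friis cascade:
  F = 4.046 + (1.233 − 1)/0.2472 + (3.105 − 1)/3.656 = 5.563
NF = 10 log₁₀(5.563) = 7.45 dB

7.45 dB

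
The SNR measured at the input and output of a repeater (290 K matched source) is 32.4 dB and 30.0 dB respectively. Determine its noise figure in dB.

2.4 dB

NF (dB) = SNR_in(dB) − SNR_out(dB) when the source is at T₀
NF = 32.4 − 30.0 = 2.4 dB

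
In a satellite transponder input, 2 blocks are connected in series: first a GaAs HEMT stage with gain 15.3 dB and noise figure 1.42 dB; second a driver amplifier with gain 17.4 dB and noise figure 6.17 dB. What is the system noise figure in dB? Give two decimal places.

1.70 dB

Convert to linear (a loss of L dB is a gain of −L dB): F_i = 10^(NF_i/10), G_i = 10^(G_i,dB/10)
  Stage 1: F_1 = 10^(1.42/10) = 1.387, G_1 = 10^(15.3/10) = 33.88
  Stage 2: F_2 = 10^(6.17/10) = 4.140, G_2 = 10^(17.4/10) = 54.95
Friis cascade:
  F = 1.387 + (4.140 − 1)/33.88 = 1.479
NF = 10 log₁₀(1.479) = 1.70 dB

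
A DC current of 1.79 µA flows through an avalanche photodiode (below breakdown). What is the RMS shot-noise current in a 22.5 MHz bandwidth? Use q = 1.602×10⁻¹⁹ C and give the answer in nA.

I_n = √(2qI·B)
2qI·B = 2 × 1.602×10⁻¹⁹ × 1.79×10⁻⁶ × 2.25×10⁷ = 1.29×10⁻¹⁷ A²
I_n = √(1.29×10⁻¹⁷) = 3.59×10⁻⁹ A = 3.59 nA

3.59 nA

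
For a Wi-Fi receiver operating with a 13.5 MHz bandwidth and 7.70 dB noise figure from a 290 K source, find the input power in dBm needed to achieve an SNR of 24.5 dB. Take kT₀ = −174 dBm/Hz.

−70.5 dBm

Sensitivity = −174 + 10 log₁₀(B) + NF + SNR_min
= −174 + 71.3 + 7.70 + 24.5
= −70.50 dBm → −70.5 dBm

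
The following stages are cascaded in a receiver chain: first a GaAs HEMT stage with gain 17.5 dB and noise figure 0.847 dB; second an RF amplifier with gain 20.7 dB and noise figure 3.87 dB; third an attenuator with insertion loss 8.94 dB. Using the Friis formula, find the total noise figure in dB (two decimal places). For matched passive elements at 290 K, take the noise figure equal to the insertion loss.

Convert to linear (a loss of L dB is a gain of −L dB): F_i = 10^(NF_i/10), G_i = 10^(G_i,dB/10)
  Stage 1: F_1 = 10^(0.847/10) = 1.215, G_1 = 10^(17.5/10) = 56.23
  Stage 2: F_2 = 10^(3.87/10) = 2.438, G_2 = 10^(20.7/10) = 117.5
  Stage 3: F_3 = 10^(8.94/10) = 7.834, G_3 = 10^(−8.94/10) = 0.1276
Friis cascade:
  F = 1.215 + (2.438 − 1)/56.23 + (7.834 − 1)/6607 = 1.242
NF = 10 log₁₀(1.242) = 0.94 dB

0.94 dB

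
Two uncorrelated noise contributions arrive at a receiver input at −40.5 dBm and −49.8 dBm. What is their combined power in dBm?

Convert to linear, add, convert back:
P₁ = 8.91×10⁻⁸ W, P₂ = 1.05×10⁻⁸ W
P_tot = 9.96×10⁻⁸ W → 10 log₁₀(P_tot / 10⁻³) = −40.0 dBm

−40.0 dBm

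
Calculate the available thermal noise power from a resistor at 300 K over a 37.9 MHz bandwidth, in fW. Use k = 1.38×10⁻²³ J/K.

P_n = kTB = 1.38×10⁻²³ × 300 × 3.79×10⁷ = 1.57×10⁻¹³ W = 157 fW

157 fW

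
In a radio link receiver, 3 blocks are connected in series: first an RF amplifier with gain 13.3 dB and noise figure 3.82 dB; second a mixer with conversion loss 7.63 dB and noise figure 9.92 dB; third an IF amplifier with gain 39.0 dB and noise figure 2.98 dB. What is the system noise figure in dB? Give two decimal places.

4.90 dB

Convert to linear (a loss of L dB is a gain of −L dB): F_i = 10^(NF_i/10), G_i = 10^(G_i,dB/10)
  Stage 1: F_1 = 10^(3.82/10) = 2.410, G_1 = 10^(13.3/10) = 21.38
  Stage 2: F_2 = 10^(9.92/10) = 9.817, G_2 = 10^(−7.63/10) = 0.1726
  Stage 3: F_3 = 10^(2.98/10) = 1.986, G_3 = 10^(39.0/10) = 7943
Friis cascade:
  F = 2.410 + (9.817 − 1)/21.38 + (1.986 − 1)/3.690 = 3.090
NF = 10 log₁₀(3.090) = 4.90 dB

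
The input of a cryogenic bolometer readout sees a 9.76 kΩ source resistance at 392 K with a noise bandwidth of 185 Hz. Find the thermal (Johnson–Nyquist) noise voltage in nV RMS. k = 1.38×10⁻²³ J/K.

198 nV

V_n = √(4kTRB)
4kTRB = 4 × 1.38×10⁻²³ × 392 × 9.76×10³ × 1.85×10² = 3.91×10⁻¹⁴ V²
V_n = √(3.91×10⁻¹⁴) = 1.98×10⁻⁷ V = 198 nV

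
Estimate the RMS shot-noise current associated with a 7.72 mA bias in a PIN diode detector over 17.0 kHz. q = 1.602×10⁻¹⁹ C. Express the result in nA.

I_n = √(2qI·B)
2qI·B = 2 × 1.602×10⁻¹⁹ × 7.72×10⁻³ × 1.70×10⁴ = 4.20×10⁻¹⁷ A²
I_n = √(4.20×10⁻¹⁷) = 6.48×10⁻⁹ A = 6.48 nA

6.48 nA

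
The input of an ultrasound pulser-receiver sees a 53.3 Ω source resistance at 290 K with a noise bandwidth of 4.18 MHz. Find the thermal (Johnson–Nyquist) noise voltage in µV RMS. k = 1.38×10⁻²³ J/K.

V_n = √(4kTRB)
4kTRB = 4 × 1.38×10⁻²³ × 290 × 5.33×10¹ × 4.18×10⁶ = 3.57×10⁻¹² V²
V_n = √(3.57×10⁻¹²) = 1.89×10⁻⁶ V = 1.89 µV

1.89 µV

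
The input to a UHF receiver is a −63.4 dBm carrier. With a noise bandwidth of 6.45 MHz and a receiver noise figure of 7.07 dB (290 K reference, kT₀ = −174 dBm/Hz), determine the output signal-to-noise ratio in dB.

Noise floor: N = −174 + 10 log₁₀(B) + NF
10 log₁₀(6.45×10⁶) = 68.1 dB
N = −174 + 68.1 + 7.07 = −98.83 dBm
SNR = P_sig − N = −63.4 − (−98.83) = 35.43 dB → 35.4 dB

35.4 dB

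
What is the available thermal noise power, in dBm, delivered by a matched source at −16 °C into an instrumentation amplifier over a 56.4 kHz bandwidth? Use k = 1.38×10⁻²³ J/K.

−127.0 dBm

T = −16 °C + 273.15 = 257.15 K
P_n = kTB = 1.38×10⁻²³ × 257.15 × 5.64×10⁴ = 2.00×10⁻¹⁶ W
In dBm: 10 log₁₀(2.00×10⁻¹⁶ / 10⁻³) = −127.0 dBm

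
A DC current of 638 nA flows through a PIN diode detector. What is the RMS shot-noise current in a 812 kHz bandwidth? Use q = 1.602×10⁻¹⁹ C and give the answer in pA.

I_n = √(2qI·B)
2qI·B = 2 × 1.602×10⁻¹⁹ × 6.38×10⁻⁷ × 8.12×10⁵ = 1.66×10⁻¹⁹ A²
I_n = √(1.66×10⁻¹⁹) = 4.07×10⁻¹⁰ A = 407 pA

407 pA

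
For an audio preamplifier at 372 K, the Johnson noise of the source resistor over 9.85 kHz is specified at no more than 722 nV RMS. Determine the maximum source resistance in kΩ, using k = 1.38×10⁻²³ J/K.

2.58 kΩ

Johnson–Nyquist: V_n = √(4kTRB) ⇒ R = V_n² / (4kTB)
4kTB = 4 × 1.38×10⁻²³ × 372 × 9.85×10³ = 2.02×10⁻¹⁶
R = (7.22×10⁻⁷)² / 2.02×10⁻¹⁶ = 2.58×10³ Ω = 2.58 kΩ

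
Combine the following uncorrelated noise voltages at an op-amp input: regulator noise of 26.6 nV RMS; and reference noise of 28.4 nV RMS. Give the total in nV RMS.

Uncorrelated sources add in power (mean-square): V_tot = √(ΣV_i²)
V_tot = √[(2.66×10⁻⁸)² + (2.84×10⁻⁸)²] = 3.89×10⁻⁸ V = 38.9 nV

38.9 nV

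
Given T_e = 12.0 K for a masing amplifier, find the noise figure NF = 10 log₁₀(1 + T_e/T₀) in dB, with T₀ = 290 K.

F = 1 + T_e/T₀ = 1 + 12.0/290 = 1.04138
NF = 10 log₁₀(1.04138) = 0.176 dB

0.176 dB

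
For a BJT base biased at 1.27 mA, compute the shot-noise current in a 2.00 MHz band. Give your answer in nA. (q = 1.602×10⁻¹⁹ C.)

28.5 nA

I_n = √(2qI·B)
2qI·B = 2 × 1.602×10⁻¹⁹ × 1.27×10⁻³ × 2.00×10⁶ = 8.14×10⁻¹⁶ A²
I_n = √(8.14×10⁻¹⁶) = 2.85×10⁻⁸ A = 28.5 nA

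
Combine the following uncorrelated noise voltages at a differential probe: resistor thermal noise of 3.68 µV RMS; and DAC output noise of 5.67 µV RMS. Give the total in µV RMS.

6.76 µV

Uncorrelated sources add in power (mean-square): V_tot = √(ΣV_i²)
V_tot = √[(3.68×10⁻⁶)² + (5.67×10⁻⁶)²] = 6.76×10⁻⁶ V = 6.76 µV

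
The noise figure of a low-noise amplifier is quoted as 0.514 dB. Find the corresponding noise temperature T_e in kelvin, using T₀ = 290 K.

F = 10^(0.514/10) = 1.12564
T_e = (F − 1)·T₀ = (1.12564 − 1) × 290 = 36.4 K

36.4 K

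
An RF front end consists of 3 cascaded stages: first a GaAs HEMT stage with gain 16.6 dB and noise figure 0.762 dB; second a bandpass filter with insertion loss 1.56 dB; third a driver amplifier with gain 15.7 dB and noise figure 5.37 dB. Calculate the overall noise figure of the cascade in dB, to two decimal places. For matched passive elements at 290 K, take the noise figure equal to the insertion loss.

1.06 dB

Convert to linear (a loss of L dB is a gain of −L dB): F_i = 10^(NF_i/10), G_i = 10^(G_i,dB/10)
  Stage 1: F_1 = 10^(0.762/10) = 1.192, G_1 = 10^(16.6/10) = 45.71
  Stage 2: F_2 = 10^(1.56/10) = 1.432, G_2 = 10^(−1.56/10) = 0.6982
  Stage 3: F_3 = 10^(5.37/10) = 3.443, G_3 = 10^(15.7/10) = 37.15
Friis cascade:
  F = 1.192 + (1.432 − 1)/45.71 + (3.443 − 1)/31.92 = 1.278
NF = 10 log₁₀(1.278) = 1.06 dB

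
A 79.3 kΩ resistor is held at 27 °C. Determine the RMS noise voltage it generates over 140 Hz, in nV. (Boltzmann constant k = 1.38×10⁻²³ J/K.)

T = 27 °C + 273.15 = 300.15 K
V_n = √(4kTRB)
4kTRB = 4 × 1.38×10⁻²³ × 300.15 × 7.93×10⁴ × 1.40×10² = 1.84×10⁻¹³ V²
V_n = √(1.84×10⁻¹³) = 4.29×10⁻⁷ V = 429 nV

429 nV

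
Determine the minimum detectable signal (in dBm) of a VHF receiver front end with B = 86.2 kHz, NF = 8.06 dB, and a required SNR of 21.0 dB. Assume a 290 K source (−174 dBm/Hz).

Sensitivity = −174 + 10 log₁₀(B) + NF + SNR_min
= −174 + 49.36 + 8.06 + 21.0
= −95.58 dBm → −95.6 dBm

−95.6 dBm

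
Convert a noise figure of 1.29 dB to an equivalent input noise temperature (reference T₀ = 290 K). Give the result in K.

F = 10^(1.29/10) = 1.34586
T_e = (F − 1)·T₀ = (1.34586 − 1) × 290 = 100 K

100 K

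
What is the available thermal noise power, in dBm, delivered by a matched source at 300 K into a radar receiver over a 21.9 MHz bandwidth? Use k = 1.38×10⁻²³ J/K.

P_n = kTB = 1.38×10⁻²³ × 300 × 2.19×10⁷ = 9.07×10⁻¹⁴ W
In dBm: 10 log₁₀(9.07×10⁻¹⁴ / 10⁻³) = −100.4 dBm

−100.4 dBm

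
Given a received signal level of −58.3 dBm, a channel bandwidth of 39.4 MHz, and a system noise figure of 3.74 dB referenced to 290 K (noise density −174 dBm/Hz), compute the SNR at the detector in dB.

Noise floor: N = −174 + 10 log₁₀(B) + NF
10 log₁₀(3.94×10⁷) = 75.95 dB
N = −174 + 75.95 + 3.74 = −94.31 dBm
SNR = P_sig − N = −58.3 − (−94.31) = 36.01 dB → 36.0 dB

36.0 dB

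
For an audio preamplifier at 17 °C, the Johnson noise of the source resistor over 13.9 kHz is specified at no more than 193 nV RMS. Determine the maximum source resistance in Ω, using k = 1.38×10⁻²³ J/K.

167 Ω

T = 17 °C + 273.15 = 290.15 K
Johnson–Nyquist: V_n = √(4kTRB) ⇒ R = V_n² / (4kTB)
4kTB = 4 × 1.38×10⁻²³ × 290.15 × 1.39×10⁴ = 2.23×10⁻¹⁶
R = (1.93×10⁻⁷)² / 2.23×10⁻¹⁶ = 1.67×10² Ω = 167 Ω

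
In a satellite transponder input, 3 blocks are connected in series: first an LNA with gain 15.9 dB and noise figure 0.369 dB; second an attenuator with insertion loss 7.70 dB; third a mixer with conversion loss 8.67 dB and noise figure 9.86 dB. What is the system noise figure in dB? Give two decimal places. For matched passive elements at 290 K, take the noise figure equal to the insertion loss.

4.03 dB

Convert to linear (a loss of L dB is a gain of −L dB): F_i = 10^(NF_i/10), G_i = 10^(G_i,dB/10)
  Stage 1: F_1 = 10^(0.369/10) = 1.089, G_1 = 10^(15.9/10) = 38.90
  Stage 2: F_2 = 10^(7.70/10) = 5.888, G_2 = 10^(−7.70/10) = 0.1698
  Stage 3: F_3 = 10^(9.86/10) = 9.683, G_3 = 10^(−8.67/10) = 0.1358
Friis cascade:
  F = 1.089 + (5.888 − 1)/38.90 + (9.683 − 1)/6.607 = 2.529
NF = 10 log₁₀(2.529) = 4.03 dB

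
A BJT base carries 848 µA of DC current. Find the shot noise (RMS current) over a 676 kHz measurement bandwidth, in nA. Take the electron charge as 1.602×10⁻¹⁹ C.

13.6 nA

I_n = √(2qI·B)
2qI·B = 2 × 1.602×10⁻¹⁹ × 8.48×10⁻⁴ × 6.76×10⁵ = 1.84×10⁻¹⁶ A²
I_n = √(1.84×10⁻¹⁶) = 1.36×10⁻⁸ A = 13.6 nA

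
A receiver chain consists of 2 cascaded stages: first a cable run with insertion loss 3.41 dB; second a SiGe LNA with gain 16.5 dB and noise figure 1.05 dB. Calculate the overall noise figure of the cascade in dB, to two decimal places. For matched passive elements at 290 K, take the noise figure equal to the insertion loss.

4.46 dB

Convert to linear (a loss of L dB is a gain of −L dB): F_i = 10^(NF_i/10), G_i = 10^(G_i,dB/10)
  Stage 1: F_1 = 10^(3.41/10) = 2.193, G_1 = 10^(−3.41/10) = 0.4560
  Stage 2: F_2 = 10^(1.05/10) = 1.274, G_2 = 10^(16.5/10) = 44.67
Friis cascade:
  F = 2.193 + (1.274 − 1)/0.4560 = 2.793
NF = 10 log₁₀(2.793) = 4.46 dB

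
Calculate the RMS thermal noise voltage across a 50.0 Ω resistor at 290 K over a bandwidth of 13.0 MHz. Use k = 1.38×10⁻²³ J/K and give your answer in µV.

3.23 µV

V_n = √(4kTRB)
4kTRB = 4 × 1.38×10⁻²³ × 290 × 5.00×10¹ × 1.30×10⁷ = 1.04×10⁻¹¹ V²
V_n = √(1.04×10⁻¹¹) = 3.23×10⁻⁶ V = 3.23 µV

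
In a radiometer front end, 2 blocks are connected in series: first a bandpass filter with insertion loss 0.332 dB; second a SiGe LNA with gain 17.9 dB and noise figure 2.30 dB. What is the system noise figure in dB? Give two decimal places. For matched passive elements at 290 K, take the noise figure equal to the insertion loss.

Convert to linear (a loss of L dB is a gain of −L dB): F_i = 10^(NF_i/10), G_i = 10^(G_i,dB/10)
  Stage 1: F_1 = 10^(0.332/10) = 1.079, G_1 = 10^(−0.332/10) = 0.9264
  Stage 2: F_2 = 10^(2.30/10) = 1.698, G_2 = 10^(17.9/10) = 61.66
Friis cascade:
  F = 1.079 + (1.698 − 1)/0.9264 = 1.833
NF = 10 log₁₀(1.833) = 2.63 dB

2.63 dB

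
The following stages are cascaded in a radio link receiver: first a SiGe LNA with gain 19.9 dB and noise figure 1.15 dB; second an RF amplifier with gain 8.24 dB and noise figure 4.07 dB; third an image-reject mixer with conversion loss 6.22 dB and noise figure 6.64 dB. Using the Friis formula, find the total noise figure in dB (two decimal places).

Convert to linear (a loss of L dB is a gain of −L dB): F_i = 10^(NF_i/10), G_i = 10^(G_i,dB/10)
  Stage 1: F_1 = 10^(1.15/10) = 1.303, G_1 = 10^(19.9/10) = 97.72
  Stage 2: F_2 = 10^(4.07/10) = 2.553, G_2 = 10^(8.24/10) = 6.668
  Stage 3: F_3 = 10^(6.64/10) = 4.613, G_3 = 10^(−6.22/10) = 0.2388
Friis cascade:
  F = 1.303 + (2.553 − 1)/97.72 + (4.613 − 1)/651.6 = 1.325
NF = 10 log₁₀(1.325) = 1.22 dB

1.22 dB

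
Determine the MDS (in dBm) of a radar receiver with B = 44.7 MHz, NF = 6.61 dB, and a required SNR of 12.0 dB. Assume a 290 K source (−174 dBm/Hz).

−78.9 dBm

Sensitivity = −174 + 10 log₁₀(B) + NF + SNR_min
= −174 + 76.5 + 6.61 + 12.0
= −78.89 dBm → −78.9 dBm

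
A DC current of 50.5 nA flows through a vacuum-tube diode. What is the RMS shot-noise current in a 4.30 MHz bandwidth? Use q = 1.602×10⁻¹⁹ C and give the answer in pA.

I_n = √(2qI·B)
2qI·B = 2 × 1.602×10⁻¹⁹ × 5.05×10⁻⁸ × 4.30×10⁶ = 6.96×10⁻²⁰ A²
I_n = √(6.96×10⁻²⁰) = 2.64×10⁻¹⁰ A = 264 pA

264 pA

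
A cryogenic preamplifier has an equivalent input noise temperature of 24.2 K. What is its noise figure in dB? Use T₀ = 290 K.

F = 1 + T_e/T₀ = 1 + 24.2/290 = 1.08345
NF = 10 log₁₀(1.08345) = 0.348 dB

0.348 dB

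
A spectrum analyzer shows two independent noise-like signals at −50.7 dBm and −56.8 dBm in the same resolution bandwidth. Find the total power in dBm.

Convert to linear, add, convert back:
P₁ = 8.51×10⁻⁹ W, P₂ = 2.09×10⁻⁹ W
P_tot = 1.06×10⁻⁸ W → 10 log₁₀(P_tot / 10⁻³) = −49.7 dBm

−49.7 dBm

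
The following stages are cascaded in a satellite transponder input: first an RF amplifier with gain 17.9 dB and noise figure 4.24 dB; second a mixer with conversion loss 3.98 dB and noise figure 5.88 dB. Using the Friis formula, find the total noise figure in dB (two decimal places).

4.32 dB

Convert to linear (a loss of L dB is a gain of −L dB): F_i = 10^(NF_i/10), G_i = 10^(G_i,dB/10)
  Stage 1: F_1 = 10^(4.24/10) = 2.655, G_1 = 10^(17.9/10) = 61.66
  Stage 2: F_2 = 10^(5.88/10) = 3.873, G_2 = 10^(−3.98/10) = 0.3999
Friis cascade:
  F = 2.655 + (3.873 − 1)/61.66 = 2.701
NF = 10 log₁₀(2.701) = 4.32 dB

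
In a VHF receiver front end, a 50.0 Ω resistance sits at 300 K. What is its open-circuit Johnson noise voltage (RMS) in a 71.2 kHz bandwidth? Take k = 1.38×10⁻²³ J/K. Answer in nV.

V_n = √(4kTRB)
4kTRB = 4 × 1.38×10⁻²³ × 300 × 5.00×10¹ × 7.12×10⁴ = 5.90×10⁻¹⁴ V²
V_n = √(5.90×10⁻¹⁴) = 2.43×10⁻⁷ V = 243 nV

243 nV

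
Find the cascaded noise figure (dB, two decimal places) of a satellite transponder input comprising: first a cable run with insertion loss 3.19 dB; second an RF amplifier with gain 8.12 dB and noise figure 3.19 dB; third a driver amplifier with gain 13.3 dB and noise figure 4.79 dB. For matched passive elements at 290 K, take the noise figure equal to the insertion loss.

6.98 dB

Convert to linear (a loss of L dB is a gain of −L dB): F_i = 10^(NF_i/10), G_i = 10^(G_i,dB/10)
  Stage 1: F_1 = 10^(3.19/10) = 2.084, G_1 = 10^(−3.19/10) = 0.4797
  Stage 2: F_2 = 10^(3.19/10) = 2.084, G_2 = 10^(8.12/10) = 6.486
  Stage 3: F_3 = 10^(4.79/10) = 3.013, G_3 = 10^(13.3/10) = 21.38
Friis cascade:
  F = 2.084 + (2.084 − 1)/0.4797 + (3.013 − 1)/3.112 = 4.992
NF = 10 log₁₀(4.992) = 6.98 dB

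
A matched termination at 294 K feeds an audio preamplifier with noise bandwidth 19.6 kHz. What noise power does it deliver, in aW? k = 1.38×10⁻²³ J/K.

P_n = kTB = 1.38×10⁻²³ × 294 × 1.96×10⁴ = 7.95×10⁻¹⁷ W = 79.5 aW

79.5 aW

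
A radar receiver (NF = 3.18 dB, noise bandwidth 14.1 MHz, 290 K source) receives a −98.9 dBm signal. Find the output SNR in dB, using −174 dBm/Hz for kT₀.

0.4 dB

Noise floor: N = −174 + 10 log₁₀(B) + NF
10 log₁₀(1.41×10⁷) = 71.49 dB
N = −174 + 71.49 + 3.18 = −99.33 dBm
SNR = P_sig − N = −98.9 − (−99.33) = 0.43 dB → 0.4 dB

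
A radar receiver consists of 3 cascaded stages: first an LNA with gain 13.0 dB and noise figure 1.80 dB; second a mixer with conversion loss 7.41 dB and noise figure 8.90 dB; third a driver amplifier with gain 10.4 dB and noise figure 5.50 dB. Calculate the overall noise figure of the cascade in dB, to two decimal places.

4.08 dB

Convert to linear (a loss of L dB is a gain of −L dB): F_i = 10^(NF_i/10), G_i = 10^(G_i,dB/10)
  Stage 1: F_1 = 10^(1.80/10) = 1.514, G_1 = 10^(13.0/10) = 19.95
  Stage 2: F_2 = 10^(8.90/10) = 7.762, G_2 = 10^(−7.41/10) = 0.1816
  Stage 3: F_3 = 10^(5.50/10) = 3.548, G_3 = 10^(10.4/10) = 10.96
Friis cascade:
  F = 1.514 + (7.762 − 1)/19.95 + (3.548 − 1)/3.622 = 2.556
NF = 10 log₁₀(2.556) = 4.08 dB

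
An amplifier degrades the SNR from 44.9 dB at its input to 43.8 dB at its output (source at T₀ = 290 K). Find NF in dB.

NF (dB) = SNR_in(dB) − SNR_out(dB) when the source is at T₀
NF = 44.9 − 43.8 = 1.1 dB

1.1 dB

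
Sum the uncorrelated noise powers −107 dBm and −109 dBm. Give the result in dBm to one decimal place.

Convert to linear, add, convert back:
P₁ = 2.00×10⁻¹⁴ W, P₂ = 1.26×10⁻¹⁴ W
P_tot = 3.25×10⁻¹⁴ W → 10 log₁₀(P_tot / 10⁻³) = −104.9 dBm

−104.9 dBm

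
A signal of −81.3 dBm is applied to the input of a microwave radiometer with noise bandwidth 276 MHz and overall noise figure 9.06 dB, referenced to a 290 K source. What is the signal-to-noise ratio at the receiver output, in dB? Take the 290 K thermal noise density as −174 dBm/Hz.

−0.8 dB

Noise floor: N = −174 + 10 log₁₀(B) + NF
10 log₁₀(2.76×10⁸) = 84.41 dB
N = −174 + 84.41 + 9.06 = −80.53 dBm
SNR = P_sig − N = −81.3 − (−80.53) = −0.77 dB → −0.8 dB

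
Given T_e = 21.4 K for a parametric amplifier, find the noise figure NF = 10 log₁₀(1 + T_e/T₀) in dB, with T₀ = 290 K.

F = 1 + T_e/T₀ = 1 + 21.4/290 = 1.07379
NF = 10 log₁₀(1.07379) = 0.309 dB

0.309 dB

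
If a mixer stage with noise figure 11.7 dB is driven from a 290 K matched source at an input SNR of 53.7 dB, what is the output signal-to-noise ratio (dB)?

By definition F = SNR_in/SNR_out, so in dB: SNR_out = SNR_in − NF
SNR_out = 53.7 − 11.7 = 42.0 dB

42.0 dB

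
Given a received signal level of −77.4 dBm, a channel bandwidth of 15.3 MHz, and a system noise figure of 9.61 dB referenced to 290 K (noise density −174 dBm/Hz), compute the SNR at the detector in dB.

Noise floor: N = −174 + 10 log₁₀(B) + NF
10 log₁₀(1.53×10⁷) = 71.85 dB
N = −174 + 71.85 + 9.61 = −92.54 dBm
SNR = P_sig − N = −77.4 − (−92.54) = 15.14 dB → 15.1 dB

15.1 dB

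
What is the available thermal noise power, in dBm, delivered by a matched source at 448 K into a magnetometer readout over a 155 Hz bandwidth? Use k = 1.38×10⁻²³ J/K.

−150.2 dBm

P_n = kTB = 1.38×10⁻²³ × 448 × 1.55×10² = 9.58×10⁻¹⁹ W
In dBm: 10 log₁₀(9.58×10⁻¹⁹ / 10⁻³) = −150.2 dBm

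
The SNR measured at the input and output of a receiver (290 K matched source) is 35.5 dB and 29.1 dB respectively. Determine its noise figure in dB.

NF (dB) = SNR_in(dB) − SNR_out(dB) when the source is at T₀
NF = 35.5 − 29.1 = 6.4 dB

6.4 dB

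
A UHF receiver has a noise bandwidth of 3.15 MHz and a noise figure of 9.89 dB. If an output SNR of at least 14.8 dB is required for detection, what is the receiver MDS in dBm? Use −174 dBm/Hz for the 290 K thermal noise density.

−84.3 dBm

Sensitivity = −174 + 10 log₁₀(B) + NF + SNR_min
= −174 + 64.98 + 9.89 + 14.8
= −84.33 dBm → −84.3 dBm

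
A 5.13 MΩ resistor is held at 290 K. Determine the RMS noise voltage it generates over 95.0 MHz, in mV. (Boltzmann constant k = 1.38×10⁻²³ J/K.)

V_n = √(4kTRB)
4kTRB = 4 × 1.38×10⁻²³ × 290 × 5.13×10⁶ × 9.50×10⁷ = 7.80×10⁻⁶ V²
V_n = √(7.80×10⁻⁶) = 2.79×10⁻³ V = 2.79 mV

2.79 mV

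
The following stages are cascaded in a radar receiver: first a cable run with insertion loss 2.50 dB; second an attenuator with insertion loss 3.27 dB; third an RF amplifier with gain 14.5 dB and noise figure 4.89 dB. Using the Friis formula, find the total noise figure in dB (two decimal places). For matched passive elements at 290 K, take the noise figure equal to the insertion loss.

Convert to linear (a loss of L dB is a gain of −L dB): F_i = 10^(NF_i/10), G_i = 10^(G_i,dB/10)
  Stage 1: F_1 = 10^(2.50/10) = 1.778, G_1 = 10^(−2.50/10) = 0.5623
  Stage 2: F_2 = 10^(3.27/10) = 2.123, G_2 = 10^(−3.27/10) = 0.4710
  Stage 3: F_3 = 10^(4.89/10) = 3.083, G_3 = 10^(14.5/10) = 28.18
Friis cascade:
  F = 1.778 + (2.123 − 1)/0.5623 + (3.083 − 1)/0.2649 = 11.64
NF = 10 log₁₀(11.64) = 10.66 dB

10.66 dB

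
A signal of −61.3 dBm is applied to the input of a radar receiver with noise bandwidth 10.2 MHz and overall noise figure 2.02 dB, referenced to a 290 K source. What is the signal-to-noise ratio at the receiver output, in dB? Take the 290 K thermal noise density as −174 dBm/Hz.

Noise floor: N = −174 + 10 log₁₀(B) + NF
10 log₁₀(1.02×10⁷) = 70.09 dB
N = −174 + 70.09 + 2.02 = −101.89 dBm
SNR = P_sig − N = −61.3 − (−101.89) = 40.59 dB → 40.6 dB

40.6 dB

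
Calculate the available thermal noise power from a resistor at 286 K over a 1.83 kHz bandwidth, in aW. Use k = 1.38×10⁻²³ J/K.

7.22 aW

P_n = kTB = 1.38×10⁻²³ × 286 × 1.83×10³ = 7.22×10⁻¹⁸ W = 7.22 aW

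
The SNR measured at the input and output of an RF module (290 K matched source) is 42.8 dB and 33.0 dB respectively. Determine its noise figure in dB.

NF (dB) = SNR_in(dB) − SNR_out(dB) when the source is at T₀
NF = 42.8 − 33.0 = 9.8 dB

9.8 dB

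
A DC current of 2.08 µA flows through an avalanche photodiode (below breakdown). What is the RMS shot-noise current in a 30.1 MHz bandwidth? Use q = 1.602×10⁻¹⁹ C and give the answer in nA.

I_n = √(2qI·B)
2qI·B = 2 × 1.602×10⁻¹⁹ × 2.08×10⁻⁶ × 3.01×10⁷ = 2.01×10⁻¹⁷ A²
I_n = √(2.01×10⁻¹⁷) = 4.48×10⁻⁹ A = 4.48 nA

4.48 nA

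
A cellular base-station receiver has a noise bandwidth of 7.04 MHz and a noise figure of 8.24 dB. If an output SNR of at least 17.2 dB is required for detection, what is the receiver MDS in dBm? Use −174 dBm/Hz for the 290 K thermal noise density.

−80.1 dBm

Sensitivity = −174 + 10 log₁₀(B) + NF + SNR_min
= −174 + 68.48 + 8.24 + 17.2
= −80.08 dBm → −80.1 dBm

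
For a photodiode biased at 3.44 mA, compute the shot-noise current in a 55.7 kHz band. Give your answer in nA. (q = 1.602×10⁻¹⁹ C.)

I_n = √(2qI·B)
2qI·B = 2 × 1.602×10⁻¹⁹ × 3.44×10⁻³ × 5.57×10⁴ = 6.14×10⁻¹⁷ A²
I_n = √(6.14×10⁻¹⁷) = 7.84×10⁻⁹ A = 7.84 nA

7.84 nA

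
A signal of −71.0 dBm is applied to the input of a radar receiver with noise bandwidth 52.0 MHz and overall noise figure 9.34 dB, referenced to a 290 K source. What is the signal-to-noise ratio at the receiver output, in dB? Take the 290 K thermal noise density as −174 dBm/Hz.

16.5 dB

Noise floor: N = −174 + 10 log₁₀(B) + NF
10 log₁₀(5.20×10⁷) = 77.16 dB
N = −174 + 77.16 + 9.34 = −87.50 dBm
SNR = P_sig − N = −71.0 − (−87.50) = 16.50 dB → 16.5 dB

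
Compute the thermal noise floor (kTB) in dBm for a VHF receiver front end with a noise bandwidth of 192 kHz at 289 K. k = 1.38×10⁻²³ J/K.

−121.2 dBm

P_n = kTB = 1.38×10⁻²³ × 289 × 1.92×10⁵ = 7.66×10⁻¹⁶ W
In dBm: 10 log₁₀(7.66×10⁻¹⁶ / 10⁻³) = −121.2 dBm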